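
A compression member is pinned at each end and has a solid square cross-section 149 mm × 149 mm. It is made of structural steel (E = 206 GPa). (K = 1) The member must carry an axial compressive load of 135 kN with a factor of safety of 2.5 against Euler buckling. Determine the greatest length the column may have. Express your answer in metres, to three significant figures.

L_max ≈ 15.7 m

I = a⁴/12 = 149⁴/12 = 4.107×10^7 mm⁴
I = 4.107×10^-5 m⁴
Required critical load P_cr = n·P = 2.5 × 135 = 337.5 kN = 3.375×10^5 N
From P_cr = π²EI/(K·L)²:  L = (1/K)·√(π²EI/P_cr) = (1/1)·√(π²×2.06×10^11×4.107×10^-5/3.375×10^5)
L = 15.7 m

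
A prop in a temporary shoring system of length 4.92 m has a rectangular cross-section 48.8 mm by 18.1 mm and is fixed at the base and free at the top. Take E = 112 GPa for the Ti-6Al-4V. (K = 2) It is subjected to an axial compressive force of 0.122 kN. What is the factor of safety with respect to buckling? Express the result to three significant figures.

Buckling occurs about the weak axis: I_min = h·b³/12 with b = 18.1 mm (the shorter side).
I_min = 48.8×18.1³/12 = 2.411×10^4 mm⁴
I = 2.411×10^4 mm⁴ = 2.411×10^-8 m⁴
Effective length L_e = K·L = 2 × 4.92 = 9.840 m
P_cr = π²EI / L_e² = π² × 112×10⁹ × 2.411×10^-8 / 9.840² = 275.3 N
Factor of safety n = P_cr / P = 0.27530 / 0.122 = 2.26

n ≈ 2.26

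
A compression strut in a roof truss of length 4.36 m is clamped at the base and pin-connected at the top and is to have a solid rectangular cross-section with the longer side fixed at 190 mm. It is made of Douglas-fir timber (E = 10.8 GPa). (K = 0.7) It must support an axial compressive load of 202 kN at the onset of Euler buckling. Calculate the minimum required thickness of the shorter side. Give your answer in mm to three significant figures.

b ≈ 104 mm

L_e = K·L = 0.7 × 4.36 = 3.052 m
Required I = P_cr·L_e²/(π²E) = 2.020×10^5 × 3.052² / (π² × 1.08×10^10) = 1.765×10^-5 m⁴
I_req = 1.765×10^7 mm⁴
Rectangle, weak axis: I_min = h·b³/12 with h = 190 mm fixed  ⇒  b = (12I/h)^(1/3) = 104 mm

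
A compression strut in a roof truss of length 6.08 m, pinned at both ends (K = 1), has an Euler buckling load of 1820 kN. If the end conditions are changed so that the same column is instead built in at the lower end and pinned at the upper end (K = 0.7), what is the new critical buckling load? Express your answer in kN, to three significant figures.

P_cr ≈ 3710 kN

P_cr ∝ 1/K², so P_cr,new = P_cr,old × (K_old/K_new)² = 1820 × (1/0.7)²
= 1820 × 2.041 = 3710 kN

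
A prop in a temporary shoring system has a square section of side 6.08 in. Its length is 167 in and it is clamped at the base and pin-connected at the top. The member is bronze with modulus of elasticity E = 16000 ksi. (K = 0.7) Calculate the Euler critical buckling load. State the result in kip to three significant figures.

I = a⁴/12 = 6.08⁴/12 = 113.9 in⁴
Effective length L_e = K·L = 0.7 × 167 = 116.9 in
P_cr = π²EI / L_e² = π² × 16000×10³ × 113.9 / 116.9² = 1.316×10^6 lb

P_cr ≈ 1320 kip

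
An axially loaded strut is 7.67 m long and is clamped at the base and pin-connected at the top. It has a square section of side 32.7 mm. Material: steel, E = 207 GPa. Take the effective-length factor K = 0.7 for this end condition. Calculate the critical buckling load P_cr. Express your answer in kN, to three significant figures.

P_cr ≈ 6.75 kN

I = a⁴/12 = 32.7⁴/12 = 9.528×10^4 mm⁴
I = 9.528×10^4 mm⁴ = 9.528×10^-8 m⁴
Effective length L_e = K·L = 0.7 × 7.67 = 5.369 m
P_cr = π²EI / L_e² = π² × 207×10⁹ × 9.528×10^-8 / 5.369² = 6.753×10^3 N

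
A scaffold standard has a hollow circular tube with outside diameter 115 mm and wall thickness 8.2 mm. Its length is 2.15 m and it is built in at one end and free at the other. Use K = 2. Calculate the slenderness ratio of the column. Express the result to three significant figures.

λ ≈ 114

Inner diameter d_i = 115 − 2×8.2 = 98.60 mm
I = π(d_o⁴ − d_i⁴)/64 = π(115⁴ − 98.60⁴)/64 = 3.946×10^6 mm⁴
A = 2.751×10^3 mm²;  r_min = √(I/A) = √(3.946×10^6/2.751×10^3) = 37.87 mm
L_e = K·L = 2 × 2.15 m = 4.300 m = 4300.0 mm
λ = L_e / r_min = 4300.0 / 37.87 = 114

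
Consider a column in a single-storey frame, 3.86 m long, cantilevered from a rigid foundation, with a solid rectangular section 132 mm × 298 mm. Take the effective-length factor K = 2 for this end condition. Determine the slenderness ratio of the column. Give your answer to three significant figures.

For a rectangle r_min = b/√12 = 132/√12 = 38.11 mm
L_e = K·L = 2 × 3.86 m = 7.720 m = 7720.0 mm
λ = L_e / r_min = 7720.0 / 38.11 = 203

λ ≈ 203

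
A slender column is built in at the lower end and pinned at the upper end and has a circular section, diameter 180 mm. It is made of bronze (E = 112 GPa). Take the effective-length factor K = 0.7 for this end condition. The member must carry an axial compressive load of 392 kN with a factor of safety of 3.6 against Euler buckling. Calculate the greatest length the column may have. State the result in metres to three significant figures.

L_max ≈ 9.08 m

I = πd⁴/64 = π×180⁴/64 = 5.153×10^7 mm⁴
I = 5.153×10^-5 m⁴
Required critical load P_cr = n·P = 3.6 × 392 = 1411 kN = 1.411×10^6 N
From P_cr = π²EI/(K·L)²:  L = (1/K)·√(π²EI/P_cr) = (1/0.7)·√(π²×1.12×10^11×5.153×10^-5/1.411×10^6)
L = 9.08 m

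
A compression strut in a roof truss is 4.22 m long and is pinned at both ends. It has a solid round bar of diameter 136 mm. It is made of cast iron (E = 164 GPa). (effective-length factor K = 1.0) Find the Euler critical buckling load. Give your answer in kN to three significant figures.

P_cr ≈ 1530 kN

I = πd⁴/64 = π×136⁴/64 = 1.679×10^7 mm⁴
I = 1.679×10^7 mm⁴ = 1.679×10^-5 m⁴
Effective length L_e = K·L = 1 × 4.22 = 4.220 m
P_cr = π²EI / L_e² = π² × 164×10⁹ × 1.679×10^-5 / 4.220² = 1.526×10^6 N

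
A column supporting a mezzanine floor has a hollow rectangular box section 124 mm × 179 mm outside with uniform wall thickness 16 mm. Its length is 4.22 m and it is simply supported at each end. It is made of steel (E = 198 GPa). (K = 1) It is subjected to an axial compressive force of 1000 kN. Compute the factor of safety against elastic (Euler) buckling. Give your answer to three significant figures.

Inner dimensions: h_i = 179 − 2×16 = 147.0 mm, b_i = 124 − 2×16 = 92.00 mm
Weak-axis I_min = (h_o·b_o³ − h_i·b_i³)/12 with b_o = 124, b_i = 92.00 mm (shorter outer/inner sides).
I_min = (179×124³ − 147.0×92.00³)/12 = 1.890×10^7 mm⁴
I = 1.890×10^7 mm⁴ = 1.890×10^-5 m⁴
Effective length L_e = K·L = 1 × 4.22 = 4.220 m
P_cr = π²EI / L_e² = π² × 198×10⁹ × 1.890×10^-5 / 4.220² = 2.074×10^6 N
Factor of safety n = P_cr / P = 2074.1 / 1000 = 2.07

n ≈ 2.07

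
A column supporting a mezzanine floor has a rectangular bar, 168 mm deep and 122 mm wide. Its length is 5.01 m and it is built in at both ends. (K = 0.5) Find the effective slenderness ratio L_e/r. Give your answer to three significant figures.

λ ≈ 71.1

Buckling occurs about the weak axis: I_min = h·b³/12 with b = 122 mm (the shorter side).
I_min = 168×122³/12 = 2.542×10^7 mm⁴
A = 2.050×10^4 mm²;  r_min = √(I/A) = √(2.542×10^7/2.050×10^4) = 35.22 mm
L_e = K·L = 0.5 × 5.01 m = 2.505 m = 2505.0 mm
λ = L_e / r_min = 2505.0 / 35.22 = 71.1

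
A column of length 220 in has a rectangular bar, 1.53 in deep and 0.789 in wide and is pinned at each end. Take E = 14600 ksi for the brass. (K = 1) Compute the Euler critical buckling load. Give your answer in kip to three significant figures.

P_cr ≈ 0.186 kip

Buckling occurs about the weak axis: I_min = h·b³/12 with b = 0.789 in (the shorter side).
I_min = 1.53×0.789³/12 = 6.262×10^-2 in⁴
Effective length L_e = K·L = 1 × 220 = 220.0 in
P_cr = π²EI / L_e² = π² × 14600×10³ × 6.262×10^-2 / 220.0² = 186.4 lb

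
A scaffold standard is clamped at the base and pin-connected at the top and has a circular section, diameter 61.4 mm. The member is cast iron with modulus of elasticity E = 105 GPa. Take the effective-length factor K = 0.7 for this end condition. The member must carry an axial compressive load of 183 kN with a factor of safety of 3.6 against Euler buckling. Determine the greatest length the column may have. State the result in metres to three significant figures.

I = πd⁴/64 = π×61.4⁴/64 = 6.977×10^5 mm⁴
I = 6.977×10^-7 m⁴
Required critical load P_cr = n·P = 3.6 × 183 = 658.8 kN = 6.588×10^5 N
From P_cr = π²EI/(K·L)²:  L = (1/K)·√(π²EI/P_cr) = (1/0.7)·√(π²×1.05×10^11×6.977×10^-7/6.588×10^5)
L = 1.50 m

L_max ≈ 1.50 m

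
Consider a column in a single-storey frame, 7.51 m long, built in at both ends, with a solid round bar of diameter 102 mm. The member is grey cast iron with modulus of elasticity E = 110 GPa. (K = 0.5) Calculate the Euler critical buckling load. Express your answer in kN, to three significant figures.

I = πd⁴/64 = π×102⁴/64 = 5.313×10^6 mm⁴
I = 5.313×10^6 mm⁴ = 5.313×10^-6 m⁴
Effective length L_e = K·L = 0.5 × 7.51 = 3.755 m
P_cr = π²EI / L_e² = π² × 110×10⁹ × 5.313×10^-6 / 3.755² = 4.091×10^5 N

P_cr ≈ 409 kN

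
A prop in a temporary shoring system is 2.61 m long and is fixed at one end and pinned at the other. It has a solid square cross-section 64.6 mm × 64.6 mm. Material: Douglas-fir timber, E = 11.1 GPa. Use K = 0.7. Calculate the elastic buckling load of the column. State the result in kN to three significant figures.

P_cr ≈ 47.6 kN

I = a⁴/12 = 64.6⁴/12 = 1.451×10^6 mm⁴
I = 1.451×10^6 mm⁴ = 1.451×10^-6 m⁴
Effective length L_e = K·L = 0.7 × 2.61 = 1.827 m
P_cr = π²EI / L_e² = π² × 11.1×10⁹ × 1.451×10^-6 / 1.827² = 4.763×10^4 N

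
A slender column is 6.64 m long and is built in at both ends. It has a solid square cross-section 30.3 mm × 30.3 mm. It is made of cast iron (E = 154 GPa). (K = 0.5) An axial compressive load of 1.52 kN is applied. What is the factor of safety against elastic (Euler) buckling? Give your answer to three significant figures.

n ≈ 6.37

I = a⁴/12 = 30.3⁴/12 = 7.024×10^4 mm⁴
I = 7.024×10^4 mm⁴ = 7.024×10^-8 m⁴
Effective length L_e = K·L = 0.5 × 6.64 = 3.320 m
P_cr = π²EI / L_e² = π² × 154×10⁹ × 7.024×10^-8 / 3.320² = 9.686×10^3 N
Factor of safety n = P_cr / P = 9.6858 / 1.52 = 6.37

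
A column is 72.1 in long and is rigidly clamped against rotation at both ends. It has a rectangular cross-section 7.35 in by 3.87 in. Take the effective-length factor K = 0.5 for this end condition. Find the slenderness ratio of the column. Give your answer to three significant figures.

λ ≈ 32.3

Buckling occurs about the weak axis: I_min = h·b³/12 with b = 3.87 in (the shorter side).
I_min = 7.35×3.87³/12 = 35.50 in⁴
A = 28.44 in²;  r_min = √(I/A) = √(35.50/28.44) = 1.117 in
L_e = K·L = 0.5 × 72.1 = 36.05 in
λ = L_e / r_min = 36.050 / 1.117 = 32.3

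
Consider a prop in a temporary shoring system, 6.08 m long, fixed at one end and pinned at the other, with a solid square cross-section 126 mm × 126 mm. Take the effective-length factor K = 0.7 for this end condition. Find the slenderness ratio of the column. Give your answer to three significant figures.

For a square r = a/√12 = 126/√12 = 36.37 mm
L_e = K·L = 0.7 × 6.08 m = 4.256 m = 4256.0 mm
λ = L_e / r_min = 4256.0 / 36.37 = 117

λ ≈ 117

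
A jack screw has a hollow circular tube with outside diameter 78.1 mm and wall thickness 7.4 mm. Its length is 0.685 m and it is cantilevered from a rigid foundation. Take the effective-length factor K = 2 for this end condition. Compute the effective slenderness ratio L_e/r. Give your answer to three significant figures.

Inner diameter d_i = 78.1 − 2×7.4 = 63.30 mm
I = π(d_o⁴ − d_i⁴)/64 = π(78.1⁴ − 63.30⁴)/64 = 1.038×10^6 mm⁴
A = 1.644×10^3 mm²;  r_min = √(I/A) = √(1.038×10^6/1.644×10^3) = 25.13 mm
L_e = K·L = 2 × 0.685 m = 1.370 m = 1370.0 mm
λ = L_e / r_min = 1370.0 / 25.13 = 54.5

λ ≈ 54.5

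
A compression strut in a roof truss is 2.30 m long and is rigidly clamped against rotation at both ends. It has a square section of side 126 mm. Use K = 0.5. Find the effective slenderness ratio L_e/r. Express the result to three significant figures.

λ ≈ 31.6

I = a⁴/12 = 126⁴/12 = 2.100×10^7 mm⁴
A = 1.588×10^4 mm²;  r_min = √(I/A) = √(2.100×10^7/1.588×10^4) = 36.37 mm
L_e = K·L = 0.5 × 2.30 m = 1.150 m = 1150.0 mm
λ = L_e / r_min = 1150.0 / 36.37 = 31.6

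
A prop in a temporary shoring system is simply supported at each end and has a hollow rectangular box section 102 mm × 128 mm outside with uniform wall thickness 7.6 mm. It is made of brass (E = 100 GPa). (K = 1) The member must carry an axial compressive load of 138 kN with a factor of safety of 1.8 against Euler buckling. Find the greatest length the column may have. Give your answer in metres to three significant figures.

Inner dimensions: h_i = 128 − 2×7.6 = 112.8 mm, b_i = 102 − 2×7.6 = 86.80 mm
Weak-axis I_min = (h_o·b_o³ − h_i·b_i³)/12 with b_o = 102, b_i = 86.80 mm (shorter outer/inner sides).
I_min = (128×102³ − 112.8×86.80³)/12 = 5.172×10^6 mm⁴
I = 5.172×10^-6 m⁴
Required critical load P_cr = n·P = 1.8 × 138 = 248.4 kN = 2.484×10^5 N
From P_cr = π²EI/(K·L)²:  L = (1/K)·√(π²EI/P_cr) = (1/1)·√(π²×1.00×10^11×5.172×10^-6/2.484×10^5)
L = 4.53 m

L_max ≈ 4.53 m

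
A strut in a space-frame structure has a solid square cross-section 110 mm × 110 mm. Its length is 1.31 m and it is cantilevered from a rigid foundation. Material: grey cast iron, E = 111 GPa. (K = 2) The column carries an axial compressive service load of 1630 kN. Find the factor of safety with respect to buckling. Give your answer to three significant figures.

I = a⁴/12 = 110⁴/12 = 1.220×10^7 mm⁴
I = 1.220×10^7 mm⁴ = 1.220×10^-5 m⁴
Effective length L_e = K·L = 2 × 1.31 = 2.620 m
P_cr = π²EI / L_e² = π² × 111×10⁹ × 1.220×10^-5 / 2.620² = 1.947×10^6 N
Factor of safety n = P_cr / P = 1947.2 / 1630 = 1.19

n ≈ 1.19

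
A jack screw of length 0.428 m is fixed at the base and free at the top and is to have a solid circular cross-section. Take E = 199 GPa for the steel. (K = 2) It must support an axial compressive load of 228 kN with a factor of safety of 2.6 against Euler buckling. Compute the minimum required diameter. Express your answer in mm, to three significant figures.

d ≈ 46.1 mm

Required P_cr = n·P = 2.6 × 228 = 592.8 kN
L_e = K·L = 2 × 0.428 = 0.8560 m
Required I = P_cr·L_e²/(π²E) = 5.928×10^5 × 0.8560² / (π² × 1.99×10^11) = 2.212×10^-7 m⁴
I_req = 2.212×10^5 mm⁴
Solid circle: I = πd⁴/64  ⇒  d = (64I/π)^(1/4) = (64×2.212×10^5/π)^(1/4) = 46.1 mm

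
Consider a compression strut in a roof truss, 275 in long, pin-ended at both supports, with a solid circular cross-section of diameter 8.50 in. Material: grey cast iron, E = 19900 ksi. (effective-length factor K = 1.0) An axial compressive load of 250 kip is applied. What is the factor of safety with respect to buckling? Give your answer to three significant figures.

n ≈ 2.66

I = πd⁴/64 = π×8.50⁴/64 = 256.2 in⁴
Effective length L_e = K·L = 1 × 275 = 275.0 in
P_cr = π²EI / L_e² = π² × 19900×10³ × 256.2 / 275.0² = 6.655×10^5 lb
Factor of safety n = P_cr / P = 665.48 / 250 = 2.66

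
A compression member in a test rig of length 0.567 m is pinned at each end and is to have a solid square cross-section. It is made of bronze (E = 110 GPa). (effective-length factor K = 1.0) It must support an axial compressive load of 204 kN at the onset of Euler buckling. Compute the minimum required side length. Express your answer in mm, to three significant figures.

a ≈ 29.2 mm

L_e = K·L = 1 × 0.567 = 0.5670 m
Required I = P_cr·L_e²/(π²E) = 2.040×10^5 × 0.5670² / (π² × 1.10×10^11) = 6.041×10^-8 m⁴
I_req = 6.041×10^4 mm⁴
Solid square: I = a⁴/12  ⇒  a = (12I)^(1/4) = (12×6.041×10^4)^(1/4) = 29.2 mm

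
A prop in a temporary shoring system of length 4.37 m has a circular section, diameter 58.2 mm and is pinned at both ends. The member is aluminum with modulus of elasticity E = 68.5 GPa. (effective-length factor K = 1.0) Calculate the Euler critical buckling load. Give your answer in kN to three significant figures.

P_cr ≈ 19.9 kN

I = πd⁴/64 = π×58.2⁴/64 = 5.632×10^5 mm⁴
I = 5.632×10^5 mm⁴ = 5.632×10^-7 m⁴
Effective length L_e = K·L = 1 × 4.37 = 4.370 m
P_cr = π²EI / L_e² = π² × 68.5×10⁹ × 5.632×10^-7 / 4.370² = 1.994×10^4 N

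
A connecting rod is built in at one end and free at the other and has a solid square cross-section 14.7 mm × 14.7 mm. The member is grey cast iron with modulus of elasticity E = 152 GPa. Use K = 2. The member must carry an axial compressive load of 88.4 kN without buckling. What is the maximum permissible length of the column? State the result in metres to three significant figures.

I = a⁴/12 = 14.7⁴/12 = 3.891×10^3 mm⁴
I = 3.891×10^-9 m⁴
At the buckling limit P_cr = P = 8.840×10^4 N
From P_cr = π²EI/(K·L)²:  L = (1/K)·√(π²EI/P_cr) = (1/2)·√(π²×1.52×10^11×3.891×10^-9/8.840×10^4)
L = 0.128 m

L_max ≈ 0.128 m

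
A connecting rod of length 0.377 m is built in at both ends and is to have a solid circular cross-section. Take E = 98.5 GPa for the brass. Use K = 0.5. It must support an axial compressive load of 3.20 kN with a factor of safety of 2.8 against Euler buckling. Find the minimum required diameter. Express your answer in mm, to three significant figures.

d ≈ 9.04 mm

Required P_cr = n·P = 2.8 × 3.20 = 8.960 kN
L_e = K·L = 0.5 × 0.377 = 0.1885 m
Required I = P_cr·L_e²/(π²E) = 8.960×10^3 × 0.1885² / (π² × 9.85×10^10) = 3.275×10^-10 m⁴
I_req = 327.5 mm⁴
Solid circle: I = πd⁴/64  ⇒  d = (64I/π)^(1/4) = (64×327.5/π)^(1/4) = 9.04 mm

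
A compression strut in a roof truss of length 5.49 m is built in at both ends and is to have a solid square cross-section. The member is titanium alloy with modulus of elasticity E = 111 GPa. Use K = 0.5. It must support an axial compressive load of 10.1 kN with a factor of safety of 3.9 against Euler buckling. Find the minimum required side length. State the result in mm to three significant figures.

Required P_cr = n·P = 3.9 × 10.1 = 39.39 kN
L_e = K·L = 0.5 × 5.49 = 2.745 m
Required I = P_cr·L_e²/(π²E) = 3.939×10^4 × 2.745² / (π² × 1.11×10^11) = 2.709×10^-7 m⁴
I_req = 2.709×10^5 mm⁴
Solid square: I = a⁴/12  ⇒  a = (12I)^(1/4) = (12×2.709×10^5)^(1/4) = 42.5 mm

a ≈ 42.5 mm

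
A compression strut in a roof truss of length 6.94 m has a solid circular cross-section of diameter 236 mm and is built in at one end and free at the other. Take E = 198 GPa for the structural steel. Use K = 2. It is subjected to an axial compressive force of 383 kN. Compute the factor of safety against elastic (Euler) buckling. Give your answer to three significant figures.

I = πd⁴/64 = π×236⁴/64 = 1.523×10^8 mm⁴
I = 1.523×10^8 mm⁴ = 1.523×10^-4 m⁴
Effective length L_e = K·L = 2 × 6.94 = 13.88 m
P_cr = π²EI / L_e² = π² × 198×10⁹ × 1.523×10^-4 / 13.88² = 1.545×10^6 N
Factor of safety n = P_cr / P = 1544.6 / 383 = 4.03

n ≈ 4.03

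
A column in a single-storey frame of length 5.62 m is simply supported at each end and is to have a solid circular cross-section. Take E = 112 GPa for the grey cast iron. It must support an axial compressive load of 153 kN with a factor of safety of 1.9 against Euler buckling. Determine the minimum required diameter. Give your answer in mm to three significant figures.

Required P_cr = n·P = 1.9 × 153 = 290.7 kN
L_e = K·L = 1 × 5.62 = 5.620 m
Required I = P_cr·L_e²/(π²E) = 2.907×10^5 × 5.620² / (π² × 1.12×10^11) = 8.306×10^-6 m⁴
I_req = 8.306×10^6 mm⁴
Solid circle: I = πd⁴/64  ⇒  d = (64I/π)^(1/4) = (64×8.306×10^6/π)^(1/4) = 114 mm

d ≈ 114 mm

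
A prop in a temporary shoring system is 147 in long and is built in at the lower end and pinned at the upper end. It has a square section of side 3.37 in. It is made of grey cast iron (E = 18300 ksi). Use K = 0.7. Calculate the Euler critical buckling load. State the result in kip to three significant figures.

P_cr ≈ 183 kip

I = a⁴/12 = 3.37⁴/12 = 10.75 in⁴
Effective length L_e = K·L = 0.7 × 147 = 102.9 in
P_cr = π²EI / L_e² = π² × 18300×10³ × 10.75 / 102.9² = 1.833×10^5 lb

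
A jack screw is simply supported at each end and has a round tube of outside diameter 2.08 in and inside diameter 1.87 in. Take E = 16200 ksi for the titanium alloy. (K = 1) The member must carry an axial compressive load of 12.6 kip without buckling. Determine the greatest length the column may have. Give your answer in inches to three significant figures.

L_max ≈ 63.6 in

d_o = 2.08 in, d_i = 1.87 in
I = π(d_o⁴ − d_i⁴)/64 = π(2.08⁴ − 1.870⁴)/64 = 0.3185 in⁴
At the buckling limit P_cr = P = 1.260×10^4 lb
From P_cr = π²EI/(K·L)²:  L = (1/K)·√(π²EI/P_cr) = (1/1)·√(π²×1.62×10^7×0.3185/1.260×10^4)
L = 63.6 in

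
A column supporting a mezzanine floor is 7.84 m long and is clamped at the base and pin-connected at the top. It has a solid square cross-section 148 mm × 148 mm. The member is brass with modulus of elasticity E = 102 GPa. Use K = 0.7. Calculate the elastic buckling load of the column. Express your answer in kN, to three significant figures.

P_cr ≈ 1340 kN

I = a⁴/12 = 148⁴/12 = 3.998×10^7 mm⁴
I = 3.998×10^7 mm⁴ = 3.998×10^-5 m⁴
Effective length L_e = K·L = 0.7 × 7.84 = 5.488 m
P_cr = π²EI / L_e² = π² × 102×10⁹ × 3.998×10^-5 / 5.488² = 1.336×10^6 N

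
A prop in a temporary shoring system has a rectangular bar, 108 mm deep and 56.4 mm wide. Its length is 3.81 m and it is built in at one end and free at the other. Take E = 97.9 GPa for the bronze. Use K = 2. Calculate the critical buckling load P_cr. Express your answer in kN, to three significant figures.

Buckling occurs about the weak axis: I_min = h·b³/12 with b = 56.4 mm (the shorter side).
I_min = 108×56.4³/12 = 1.615×10^6 mm⁴
I = 1.615×10^6 mm⁴ = 1.615×10^-6 m⁴
Effective length L_e = K·L = 2 × 3.81 = 7.620 m
P_cr = π²EI / L_e² = π² × 97.9×10⁹ × 1.615×10^-6 / 7.620² = 2.687×10^4 N

P_cr ≈ 26.9 kN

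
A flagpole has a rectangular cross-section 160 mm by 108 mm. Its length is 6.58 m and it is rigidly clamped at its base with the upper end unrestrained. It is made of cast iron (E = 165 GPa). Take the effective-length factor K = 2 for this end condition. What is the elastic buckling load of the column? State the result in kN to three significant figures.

Buckling occurs about the weak axis: I_min = h·b³/12 with b = 108 mm (the shorter side).
I_min = 160×108³/12 = 1.680×10^7 mm⁴
I = 1.680×10^7 mm⁴ = 1.680×10^-5 m⁴
Effective length L_e = K·L = 2 × 6.58 = 13.16 m
P_cr = π²EI / L_e² = π² × 165×10⁹ × 1.680×10^-5 / 13.16² = 1.579×10^5 N

P_cr ≈ 158 kN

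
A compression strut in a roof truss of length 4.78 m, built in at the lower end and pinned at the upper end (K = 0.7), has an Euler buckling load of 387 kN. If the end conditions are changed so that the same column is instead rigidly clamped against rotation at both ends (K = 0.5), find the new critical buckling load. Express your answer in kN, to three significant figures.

P_cr ≈ 759 kN

P_cr ∝ 1/K², so P_cr,new = P_cr,old × (K_old/K_new)² = 387 × (0.7/0.5)²
= 387 × 1.960 = 759 kN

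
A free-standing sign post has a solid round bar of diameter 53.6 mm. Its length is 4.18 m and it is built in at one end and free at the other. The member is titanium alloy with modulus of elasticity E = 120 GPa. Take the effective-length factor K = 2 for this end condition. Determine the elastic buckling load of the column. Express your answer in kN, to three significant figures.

I = πd⁴/64 = π×53.6⁴/64 = 4.052×10^5 mm⁴
I = 4.052×10^5 mm⁴ = 4.052×10^-7 m⁴
Effective length L_e = K·L = 2 × 4.18 = 8.360 m
P_cr = π²EI / L_e² = π² × 120×10⁹ × 4.052×10^-7 / 8.360² = 6.866×10^3 N

P_cr ≈ 6.87 kN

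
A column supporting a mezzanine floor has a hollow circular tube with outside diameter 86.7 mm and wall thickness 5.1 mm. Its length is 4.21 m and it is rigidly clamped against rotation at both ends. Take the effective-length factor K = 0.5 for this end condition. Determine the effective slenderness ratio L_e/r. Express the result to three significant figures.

Inner diameter d_i = 86.7 − 2×5.1 = 76.50 mm
I = π(d_o⁴ − d_i⁴)/64 = π(86.7⁴ − 76.50⁴)/64 = 1.092×10^6 mm⁴
A = 1.307×10^3 mm²;  r_min = √(I/A) = √(1.092×10^6/1.307×10^3) = 28.91 mm
L_e = K·L = 0.5 × 4.21 m = 2.105 m = 2105.0 mm
λ = L_e / r_min = 2105.0 / 28.91 = 72.8

λ ≈ 72.8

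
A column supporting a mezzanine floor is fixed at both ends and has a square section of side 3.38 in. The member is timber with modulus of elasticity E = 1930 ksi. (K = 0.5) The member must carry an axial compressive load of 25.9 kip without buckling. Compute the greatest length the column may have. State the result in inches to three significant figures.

L_max ≈ 179 in

I = a⁴/12 = 3.38⁴/12 = 10.88 in⁴
At the buckling limit P_cr = P = 2.590×10^4 lb
From P_cr = π²EI/(K·L)²:  L = (1/K)·√(π²EI/P_cr) = (1/0.5)·√(π²×1.93×10^6×10.88/2.590×10^4)
L = 179 in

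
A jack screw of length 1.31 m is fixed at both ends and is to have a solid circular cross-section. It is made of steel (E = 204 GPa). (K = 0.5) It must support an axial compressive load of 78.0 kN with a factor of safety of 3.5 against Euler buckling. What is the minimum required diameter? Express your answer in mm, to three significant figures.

d ≈ 33.0 mm

Required P_cr = n·P = 3.5 × 78.0 = 273.0 kN
L_e = K·L = 0.5 × 1.31 = 0.6550 m
Required I = P_cr·L_e²/(π²E) = 2.730×10^5 × 0.6550² / (π² × 2.04×10^11) = 5.817×10^-8 m⁴
I_req = 5.817×10^4 mm⁴
Solid circle: I = πd⁴/64  ⇒  d = (64I/π)^(1/4) = (64×5.817×10^4/π)^(1/4) = 33.0 mm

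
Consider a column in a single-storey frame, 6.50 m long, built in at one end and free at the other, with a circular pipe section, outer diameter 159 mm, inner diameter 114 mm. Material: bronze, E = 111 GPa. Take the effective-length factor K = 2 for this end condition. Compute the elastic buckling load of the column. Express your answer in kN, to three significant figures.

P_cr ≈ 150 kN

d_o = 159 mm, d_i = 114 mm
I = π(d_o⁴ − d_i⁴)/64 = π(159⁴ − 114.0⁴)/64 = 2.308×10^7 mm⁴
I = 2.308×10^7 mm⁴ = 2.308×10^-5 m⁴
Effective length L_e = K·L = 2 × 6.50 = 13.00 m
P_cr = π²EI / L_e² = π² × 111×10⁹ × 2.308×10^-5 / 13.00² = 1.496×10^5 N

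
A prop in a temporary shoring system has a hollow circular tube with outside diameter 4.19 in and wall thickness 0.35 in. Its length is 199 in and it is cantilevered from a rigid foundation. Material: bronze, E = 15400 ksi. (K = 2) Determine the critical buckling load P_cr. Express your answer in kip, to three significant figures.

P_cr ≈ 7.53 kip

Inner diameter d_i = 4.19 − 2×0.35 = 3.490 in
I = π(d_o⁴ − d_i⁴)/64 = π(4.19⁴ − 3.490⁴)/64 = 7.847 in⁴
Effective length L_e = K·L = 2 × 199 = 398.0 in
P_cr = π²EI / L_e² = π² × 15400×10³ × 7.847 / 398.0² = 7.530×10^3 lb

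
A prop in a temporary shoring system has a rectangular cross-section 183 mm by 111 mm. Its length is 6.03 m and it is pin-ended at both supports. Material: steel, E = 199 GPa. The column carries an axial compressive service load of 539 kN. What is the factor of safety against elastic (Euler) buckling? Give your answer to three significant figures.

n ≈ 2.09

Buckling occurs about the weak axis: I_min = h·b³/12 with b = 111 mm (the shorter side).
I_min = 183×111³/12 = 2.086×10^7 mm⁴
I = 2.086×10^7 mm⁴ = 2.086×10^-5 m⁴
Effective length L_e = K·L = 1 × 6.03 = 6.030 m
P_cr = π²EI / L_e² = π² × 199×10⁹ × 2.086×10^-5 / 6.030² = 1.127×10^6 N
Factor of safety n = P_cr / P = 1126.6 / 539 = 2.09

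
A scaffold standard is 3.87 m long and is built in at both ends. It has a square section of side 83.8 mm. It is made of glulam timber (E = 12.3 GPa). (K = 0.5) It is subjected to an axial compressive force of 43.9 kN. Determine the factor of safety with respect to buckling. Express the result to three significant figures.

n ≈ 3.04

I = a⁴/12 = 83.8⁴/12 = 4.110×10^6 mm⁴
I = 4.110×10^6 mm⁴ = 4.110×10^-6 m⁴
Effective length L_e = K·L = 0.5 × 3.87 = 1.935 m
P_cr = π²EI / L_e² = π² × 12.3×10⁹ × 4.110×10^-6 / 1.935² = 1.332×10^5 N
Factor of safety n = P_cr / P = 133.24 / 43.9 = 3.04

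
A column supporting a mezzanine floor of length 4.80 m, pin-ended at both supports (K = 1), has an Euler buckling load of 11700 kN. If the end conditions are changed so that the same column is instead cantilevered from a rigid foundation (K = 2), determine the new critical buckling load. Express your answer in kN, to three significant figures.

P_cr ≈ 2920 kN

P_cr ∝ 1/K², so P_cr,new = P_cr,old × (K_old/K_new)² = 11700 × (1/2)²
= 11700 × 0.2500 = 2920 kN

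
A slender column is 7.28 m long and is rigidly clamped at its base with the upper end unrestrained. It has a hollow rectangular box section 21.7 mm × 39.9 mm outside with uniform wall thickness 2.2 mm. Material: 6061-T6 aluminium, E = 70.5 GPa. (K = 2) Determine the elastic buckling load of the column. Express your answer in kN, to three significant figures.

Inner dimensions: h_i = 39.9 − 2×2.2 = 35.50 mm, b_i = 21.7 − 2×2.2 = 17.30 mm
Weak-axis I_min = (h_o·b_o³ − h_i·b_i³)/12 with b_o = 21.7, b_i = 17.30 mm (shorter outer/inner sides).
I_min = (39.9×21.7³ − 35.50×17.30³)/12 = 1.866×10^4 mm⁴
I = 1.866×10^4 mm⁴ = 1.866×10^-8 m⁴
Effective length L_e = K·L = 2 × 7.28 = 14.56 m
P_cr = π²EI / L_e² = π² × 70.5×10⁹ × 1.866×10^-8 / 14.56² = 61.24 N

P_cr ≈ 0.0612 kN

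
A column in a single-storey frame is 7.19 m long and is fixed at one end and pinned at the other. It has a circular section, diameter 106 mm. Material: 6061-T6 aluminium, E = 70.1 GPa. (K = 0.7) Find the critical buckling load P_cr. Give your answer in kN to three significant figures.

P_cr ≈ 169 kN

I = πd⁴/64 = π×106⁴/64 = 6.197×10^6 mm⁴
I = 6.197×10^6 mm⁴ = 6.197×10^-6 m⁴
Effective length L_e = K·L = 0.7 × 7.19 = 5.033 m
P_cr = π²EI / L_e² = π² × 70.1×10⁹ × 6.197×10^-6 / 5.033² = 1.693×10^5 N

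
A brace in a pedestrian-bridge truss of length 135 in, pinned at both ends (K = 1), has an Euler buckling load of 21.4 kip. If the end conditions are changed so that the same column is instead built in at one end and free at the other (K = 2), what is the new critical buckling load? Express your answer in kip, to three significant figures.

P_cr ∝ 1/K², so P_cr,new = P_cr,old × (K_old/K_new)² = 21.4 × (1/2)²
= 21.4 × 0.2500 = 5.35 kip

P_cr ≈ 5.35 kip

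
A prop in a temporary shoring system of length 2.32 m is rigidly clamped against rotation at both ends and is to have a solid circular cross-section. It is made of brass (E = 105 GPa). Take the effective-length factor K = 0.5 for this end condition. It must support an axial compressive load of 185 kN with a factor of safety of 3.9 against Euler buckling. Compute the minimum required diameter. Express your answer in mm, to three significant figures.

Required P_cr = n·P = 3.9 × 185 = 721.5 kN
L_e = K·L = 0.5 × 2.32 = 1.160 m
Required I = P_cr·L_e²/(π²E) = 7.215×10^5 × 1.160² / (π² × 1.05×10^11) = 9.368×10^-7 m⁴
I_req = 9.368×10^5 mm⁴
Solid circle: I = πd⁴/64  ⇒  d = (64I/π)^(1/4) = (64×9.368×10^5/π)^(1/4) = 66.1 mm

d ≈ 66.1 mm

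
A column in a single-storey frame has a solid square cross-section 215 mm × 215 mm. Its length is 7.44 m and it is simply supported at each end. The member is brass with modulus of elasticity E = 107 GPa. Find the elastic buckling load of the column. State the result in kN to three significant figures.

I = a⁴/12 = 215⁴/12 = 1.781×10^8 mm⁴
I = 1.781×10^8 mm⁴ = 1.781×10^-4 m⁴
Effective length L_e = K·L = 1 × 7.44 = 7.440 m
P_cr = π²EI / L_e² = π² × 107×10⁹ × 1.781×10^-4 / 7.440² = 3.397×10^6 N

P_cr ≈ 3400 kN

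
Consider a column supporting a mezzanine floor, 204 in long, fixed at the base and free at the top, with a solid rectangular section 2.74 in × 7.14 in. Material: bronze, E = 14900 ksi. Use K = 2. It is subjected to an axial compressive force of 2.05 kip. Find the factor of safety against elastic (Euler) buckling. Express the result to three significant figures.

Buckling occurs about the weak axis: I_min = h·b³/12 with b = 2.74 in (the shorter side).
I_min = 7.14×2.74³/12 = 12.24 in⁴
Effective length L_e = K·L = 2 × 204 = 408.0 in
P_cr = π²EI / L_e² = π² × 14900×10³ × 12.24 / 408.0² = 1.081×10^4 lb
Factor of safety n = P_cr / P = 10.813 / 2.05 = 5.27

n ≈ 5.27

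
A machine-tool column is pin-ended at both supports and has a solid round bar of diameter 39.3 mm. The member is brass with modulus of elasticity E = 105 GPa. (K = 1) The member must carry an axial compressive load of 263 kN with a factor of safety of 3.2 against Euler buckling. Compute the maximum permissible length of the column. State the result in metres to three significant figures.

L_max ≈ 0.380 m

I = πd⁴/64 = π×39.3⁴/64 = 1.171×10^5 mm⁴
I = 1.171×10^-7 m⁴
Required critical load P_cr = n·P = 3.2 × 263 = 841.6 kN = 8.416×10^5 N
From P_cr = π²EI/(K·L)²:  L = (1/K)·√(π²EI/P_cr) = (1/1)·√(π²×1.05×10^11×1.171×10^-7/8.416×10^5)
L = 0.380 m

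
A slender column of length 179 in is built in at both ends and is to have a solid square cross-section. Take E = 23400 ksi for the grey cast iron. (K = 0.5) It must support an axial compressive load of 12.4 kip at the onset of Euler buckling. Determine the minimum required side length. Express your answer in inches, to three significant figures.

a ≈ 1.51 in

L_e = K·L = 0.5 × 179 = 89.50 in
Required I = P_cr·L_e²/(π²E) = 1.240×10^4 × 89.50² / (π² × 2.34×10^7) = 0.4301 in⁴
Solid square: I = a⁴/12  ⇒  a = (12I)^(1/4) = (12×0.4301)^(1/4) = 1.51 in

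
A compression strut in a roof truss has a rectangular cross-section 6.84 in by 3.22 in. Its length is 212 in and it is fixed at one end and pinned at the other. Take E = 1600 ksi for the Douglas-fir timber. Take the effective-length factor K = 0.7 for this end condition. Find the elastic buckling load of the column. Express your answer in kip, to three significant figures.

Buckling occurs about the weak axis: I_min = h·b³/12 with b = 3.22 in (the shorter side).
I_min = 6.84×3.22³/12 = 19.03 in⁴
Effective length L_e = K·L = 0.7 × 212 = 148.4 in
P_cr = π²EI / L_e² = π² × 1600×10³ × 19.03 / 148.4² = 1.365×10^4 lb

P_cr ≈ 13.6 kip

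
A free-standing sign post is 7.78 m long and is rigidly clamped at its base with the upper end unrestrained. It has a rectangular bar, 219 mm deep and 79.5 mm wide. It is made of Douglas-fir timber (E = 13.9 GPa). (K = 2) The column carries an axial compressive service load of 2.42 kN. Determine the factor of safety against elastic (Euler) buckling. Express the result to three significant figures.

Buckling occurs about the weak axis: I_min = h·b³/12 with b = 79.5 mm (the shorter side).
I_min = 219×79.5³/12 = 9.170×10^6 mm⁴
I = 9.170×10^6 mm⁴ = 9.170×10^-6 m⁴
Effective length L_e = K·L = 2 × 7.78 = 15.56 m
P_cr = π²EI / L_e² = π² × 13.9×10⁹ × 9.170×10^-6 / 15.56² = 5.196×10^3 N
Factor of safety n = P_cr / P = 5.1959 / 2.42 = 2.15

n ≈ 2.15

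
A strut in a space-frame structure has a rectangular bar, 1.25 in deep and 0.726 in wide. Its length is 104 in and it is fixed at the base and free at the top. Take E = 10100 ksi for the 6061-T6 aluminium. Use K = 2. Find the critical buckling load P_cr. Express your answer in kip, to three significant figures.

Buckling occurs about the weak axis: I_min = h·b³/12 with b = 0.726 in (the shorter side).
I_min = 1.25×0.726³/12 = 3.986×10^-2 in⁴
Effective length L_e = K·L = 2 × 104 = 208.0 in
P_cr = π²EI / L_e² = π² × 10100×10³ × 3.986×10^-2 / 208.0² = 91.84 lb

P_cr ≈ 0.0918 kip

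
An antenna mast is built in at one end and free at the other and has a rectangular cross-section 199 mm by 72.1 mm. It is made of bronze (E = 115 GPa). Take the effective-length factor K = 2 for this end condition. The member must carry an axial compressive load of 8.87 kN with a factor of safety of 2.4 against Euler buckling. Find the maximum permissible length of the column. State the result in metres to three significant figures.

Buckling occurs about the weak axis: I_min = h·b³/12 with b = 72.1 mm (the shorter side).
I_min = 199×72.1³/12 = 6.216×10^6 mm⁴
I = 6.216×10^-6 m⁴
Required critical load P_cr = n·P = 2.4 × 8.87 = 21.29 kN = 2.129×10^4 N
From P_cr = π²EI/(K·L)²:  L = (1/K)·√(π²EI/P_cr) = (1/2)·√(π²×1.15×10^11×6.216×10^-6/2.129×10^4)
L = 9.10 m

L_max ≈ 9.10 m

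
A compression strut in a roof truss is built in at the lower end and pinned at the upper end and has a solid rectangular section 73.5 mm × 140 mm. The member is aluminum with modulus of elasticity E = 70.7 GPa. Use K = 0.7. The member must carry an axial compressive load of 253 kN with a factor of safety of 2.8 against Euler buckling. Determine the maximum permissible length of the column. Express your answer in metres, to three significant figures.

L_max ≈ 3.05 m

Buckling occurs about the weak axis: I_min = h·b³/12 with b = 73.5 mm (the shorter side).
I_min = 140×73.5³/12 = 4.632×10^6 mm⁴
I = 4.632×10^-6 m⁴
Required critical load P_cr = n·P = 2.8 × 253 = 708.4 kN = 7.084×10^5 N
From P_cr = π²EI/(K·L)²:  L = (1/K)·√(π²EI/P_cr) = (1/0.7)·√(π²×7.07×10^10×4.632×10^-6/7.084×10^5)
L = 3.05 m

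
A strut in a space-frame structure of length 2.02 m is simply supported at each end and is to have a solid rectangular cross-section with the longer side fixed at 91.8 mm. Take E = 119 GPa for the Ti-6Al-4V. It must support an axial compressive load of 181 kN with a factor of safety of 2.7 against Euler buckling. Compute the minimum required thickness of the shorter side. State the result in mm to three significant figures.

Required P_cr = n·P = 2.7 × 181 = 488.7 kN
L_e = K·L = 1 × 2.02 = 2.020 m
Required I = P_cr·L_e²/(π²E) = 4.887×10^5 × 2.020² / (π² × 1.19×10^11) = 1.698×10^-6 m⁴
I_req = 1.698×10^6 mm⁴
Rectangle, weak axis: I_min = h·b³/12 with h = 91.8 mm fixed  ⇒  b = (12I/h)^(1/3) = 60.5 mm

b ≈ 60.5 mm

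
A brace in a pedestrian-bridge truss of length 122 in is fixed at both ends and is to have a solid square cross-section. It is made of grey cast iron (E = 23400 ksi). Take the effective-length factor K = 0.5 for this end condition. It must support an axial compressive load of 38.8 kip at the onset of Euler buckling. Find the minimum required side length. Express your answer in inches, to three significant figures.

a ≈ 1.65 in

L_e = K·L = 0.5 × 122 = 61.00 in
Required I = P_cr·L_e²/(π²E) = 3.880×10^4 × 61.00² / (π² × 2.34×10^7) = 0.6251 in⁴
Solid square: I = a⁴/12  ⇒  a = (12I)^(1/4) = (12×0.6251)^(1/4) = 1.65 in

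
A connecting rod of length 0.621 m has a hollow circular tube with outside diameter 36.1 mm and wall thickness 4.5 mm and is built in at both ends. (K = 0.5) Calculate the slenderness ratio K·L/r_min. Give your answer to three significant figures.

Inner diameter d_i = 36.1 − 2×4.5 = 27.10 mm
I = π(d_o⁴ − d_i⁴)/64 = π(36.1⁴ − 27.10⁴)/64 = 5.689×10^4 mm⁴
A = 446.7 mm²;  r_min = √(I/A) = √(5.689×10^4/446.7) = 11.29 mm
L_e = K·L = 0.5 × 0.621 m = 0.3105 m = 310.50 mm
λ = L_e / r_min = 310.50 / 11.29 = 27.5

λ ≈ 27.5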